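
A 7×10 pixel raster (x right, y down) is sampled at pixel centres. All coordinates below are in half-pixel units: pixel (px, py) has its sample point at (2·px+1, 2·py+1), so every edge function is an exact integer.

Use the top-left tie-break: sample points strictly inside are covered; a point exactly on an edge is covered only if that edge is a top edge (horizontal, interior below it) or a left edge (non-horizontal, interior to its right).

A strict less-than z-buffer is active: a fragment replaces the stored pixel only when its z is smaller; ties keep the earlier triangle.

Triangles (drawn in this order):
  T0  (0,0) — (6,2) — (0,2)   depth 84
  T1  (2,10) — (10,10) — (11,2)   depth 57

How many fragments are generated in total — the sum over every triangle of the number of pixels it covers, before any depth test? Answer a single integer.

T0:
  2·area = 12
  edge (0, 0)→(6, 2): d=(6,2) right/bottom  bias=-1
  edge (6, 2)→(0, 2): d=(-6,0) right/bottom  bias=-1
  edge (0, 2)→(0, 0): d=(0,-2) top-left  bias=+0
    (0,0)@(1, 1): e=[4,6,2] → X
    (1,0)@(3, 1): e=[0,6,6] → .  [on edge]
    (0,1)@(1, 3): e=[16,-6,2] → .
    (4,1)@(9, 3): e=[0,-6,18] → .  [on edge]
  covered (1 px):
    X . . . . . .
    . . . . . . .
    . . . . . . .
    . . . . . . .
    . . . . . . .
    . . . . . . .
    . . . . . . .
    . . . . . . .
    . . . . . . .
    . . . . . . .
T1:
  2·area = 64  (B↔C swapped to make it positive)
  edge (2, 10)→(11, 2): d=(9,-8) top-left  bias=+0
  edge (11, 2)→(10, 10): d=(-1,8) right/bottom  bias=-1
  edge (10, 10)→(2, 10): d=(-8,0) right/bottom  bias=-1
    (4,2)@(9, 5): e=[11,13,40] → X
    (5,2)@(11, 5): e=[27,-3,40] → .
    (3,3)@(7, 7): e=[13,27,24] → X
    (5,3)@(11, 7): e=[45,-5,24] → .
    (2,4)@(5, 9): e=[15,41,8] → X
    (5,4)@(11, 9): e=[63,-7,8] → .
    (2,5)@(5, 11): e=[33,39,-8] → .
    (3,5)@(7, 11): e=[49,23,-8] → .
    (4,5)@(9, 11): e=[65,7,-8] → .
  covered (6 px):
    . . . . . . .
    . . . . . . .
    . . . . X . .
    . . . X X . .
    . . X X X . .
    . . . . . . .
    . . . . . . .
    . . . . . . .
    . . . . . . .
    . . . . . . .

Result: 7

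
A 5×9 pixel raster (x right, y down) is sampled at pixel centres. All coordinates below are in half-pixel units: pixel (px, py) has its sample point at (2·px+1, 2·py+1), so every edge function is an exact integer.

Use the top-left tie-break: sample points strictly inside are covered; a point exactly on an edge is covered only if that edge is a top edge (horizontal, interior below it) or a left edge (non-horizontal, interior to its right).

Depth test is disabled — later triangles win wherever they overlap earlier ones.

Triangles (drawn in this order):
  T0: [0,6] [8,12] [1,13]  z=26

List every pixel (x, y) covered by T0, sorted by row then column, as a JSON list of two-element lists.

T0:
  2·area = 50
  edge (0, 6)→(8, 12): d=(8,6) right/bottom  bias=-1
  edge (8, 12)→(1, 13): d=(-7,1) right/bottom  bias=-1
  edge (1, 13)→(0, 6): d=(-1,-7) top-left  bias=+0
    (0,3)@(1, 7): e=[2,42,6] → X
    (1,3)@(3, 7): e=[-10,40,20] → .
    (0,4)@(1, 9): e=[18,28,4] → X
    (1,4)@(3, 9): e=[6,26,18] → X
    (2,4)@(5, 9): e=[-6,24,32] → .
    (0,5)@(1, 11): e=[34,14,2] → X
    (2,5)@(5, 11): e=[10,10,30] → X
    (3,5)@(7, 11): e=[-2,8,44] → .
    (0,6)@(1, 13): e=[50,0,0] → .  [on edge]
    (1,6)@(3, 13): e=[38,-2,14] → .
    (2,6)@(5, 13): e=[26,-4,28] → .
  covered (6 px):
    . . . . .
    . . . . .
    . . . . .
    X . . . .
    X X . . .
    X X X . .
    . . . . .
    . . . . .
    . . . . .

Answer: [[0,3],[0,4],[1,4],[0,5],[1,5],[2,5]]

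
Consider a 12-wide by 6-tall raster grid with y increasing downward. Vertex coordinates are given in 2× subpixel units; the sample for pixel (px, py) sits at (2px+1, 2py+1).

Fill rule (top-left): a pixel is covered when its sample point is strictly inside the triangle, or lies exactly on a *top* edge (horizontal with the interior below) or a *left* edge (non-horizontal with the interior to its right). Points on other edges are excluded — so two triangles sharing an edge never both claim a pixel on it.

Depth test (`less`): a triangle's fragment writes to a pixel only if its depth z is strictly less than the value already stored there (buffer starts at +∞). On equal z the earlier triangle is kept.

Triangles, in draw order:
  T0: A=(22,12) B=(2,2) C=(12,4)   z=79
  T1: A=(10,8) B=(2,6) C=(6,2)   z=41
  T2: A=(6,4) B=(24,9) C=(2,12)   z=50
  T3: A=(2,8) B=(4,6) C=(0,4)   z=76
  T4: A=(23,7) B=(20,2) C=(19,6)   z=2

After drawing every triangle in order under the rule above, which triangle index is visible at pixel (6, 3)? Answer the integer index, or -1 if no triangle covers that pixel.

T0:
  2·area = 60
  edge (22, 12)→(2, 2): d=(-20,-10) top-left  bias=+0
  edge (2, 2)→(12, 4): d=(10,2) right/bottom  bias=-1
  edge (12, 4)→(22, 12): d=(10,8) right/bottom  bias=-1
    (2,1)@(5, 3): e=[10,4,46] → #
    (3,1)@(7, 3): e=[30,0,30] → ·  [on edge]
    (2,2)@(5, 5): e=[-30,24,66] → ·
    (4,2)@(9, 5): e=[10,16,34] → #
    (5,2)@(11, 5): e=[30,12,18] → #
    (6,2)@(13, 5): e=[50,8,2] → #
    (7,2)@(15, 5): e=[70,4,-14] → ·
    (8,2)@(17, 5): e=[90,0,-30] → ·  [on edge]
    (4,3)@(9, 7): e=[-30,36,54] → ·
    (5,3)@(11, 7): e=[-10,32,38] → ·
    (6,3)@(13, 7): e=[10,28,22] → #
    (7,3)@(15, 7): e=[30,24,6] → #
  covered (7 px):
    · · · · · · · · · · · ·
    · · # · · · · · · · · ·
    · · · · # # # · · · · ·
    · · · · · · # # · · · ·
    · · · · · · · · # · · ·
    · · · · · · · · · · · ·
T1:
  2·area = 40
  edge (10, 8)→(2, 6): d=(-8,-2) top-left  bias=+0
  edge (2, 6)→(6, 2): d=(4,-4) top-left  bias=+0
  edge (6, 2)→(10, 8): d=(4,6) right/bottom  bias=-1
    (3,0)@(7, 1): e=[50,0,-10] → ·  [on edge]
    (2,1)@(5, 3): e=[30,0,10] → #  [on edge]
    (3,1)@(7, 3): e=[34,8,-2] → ·
    (1,2)@(3, 5): e=[10,0,30] → #  [on edge]
    (3,2)@(7, 5): e=[18,16,6] → #
    (4,2)@(9, 5): e=[22,24,-6] → ·
    (0,3)@(1, 7): e=[-10,0,50] → ·  [on edge]
    (1,3)@(3, 7): e=[-6,8,38] → ·
    (2,3)@(5, 7): e=[-2,16,26] → ·
    (3,3)@(7, 7): e=[2,24,14] → #
    (4,3)@(9, 7): e=[6,32,2] → #
    (5,3)@(11, 7): e=[10,40,-10] → ·
  covered (6 px):
    · · · · · · · · · · · ·
    · · # · · · · · · · · ·
    · # # # · · · · · · · ·
    · · · # # · · · · · · ·
    · · · · · · · · · · · ·
    · · · · · · · · · · · ·
T2:
  2·area = 164
  edge (6, 4)→(24, 9): d=(18,5) right/bottom  bias=-1
  edge (24, 9)→(2, 12): d=(-22,3) right/bottom  bias=-1
  edge (2, 12)→(6, 4): d=(4,-8) top-left  bias=+0
    (3,2)@(7, 5): e=[13,139,12] → #
    (4,2)@(9, 5): e=[3,133,28] → #
    (5,2)@(11, 5): e=[-7,127,44] → ·
    (2,3)@(5, 7): e=[59,101,4] → #
    (5,3)@(11, 7): e=[29,83,52] → #
    (6,3)@(13, 7): e=[19,77,68] → #
    (7,3)@(15, 7): e=[9,71,84] → #
    (8,3)@(17, 7): e=[-1,65,100] → ·
    (2,4)@(5, 9): e=[95,57,12] → #
    (8,4)@(17, 9): e=[35,21,108] → #
    (9,4)@(19, 9): e=[25,15,124] → #
    (10,4)@(21, 9): e=[15,9,140] → #
  covered (22 px):
    · · · · · · · · · · · ·
    · · · · · · · · · · · ·
    · · · # # · · · · · · ·
    · · # # # # # # · · · ·
    · · # # # # # # # # # #
    · # # # # · · · · · · ·
T3:
  2·area = 12  (B↔C swapped to make it positive)
  edge (2, 8)→(0, 4): d=(-2,-4) top-left  bias=+0
  edge (0, 4)→(4, 6): d=(4,2) right/bottom  bias=-1
  edge (4, 6)→(2, 8): d=(-2,2) right/bottom  bias=-1
    (4,0)@(9, 1): e=[42,-30,0] → ·  [on edge]
    (3,1)@(7, 3): e=[30,-18,0] → ·  [on edge]
    (0,2)@(1, 5): e=[2,2,8] → #
    (1,2)@(3, 5): e=[10,-2,4] → ·
    (2,2)@(5, 5): e=[18,-6,0] → ·  [on edge]
    (0,3)@(1, 7): e=[-2,10,4] → ·
    (1,3)@(3, 7): e=[6,6,0] → ·  [on edge]
    (0,4)@(1, 9): e=[-6,18,0] → ·  [on edge]
  covered (1 px):
    · · · · · · · · · · · ·
    · · · · · · · · · · · ·
    # · · · · · · · · · · ·
    · · · · · · · · · · · ·
    · · · · · · · · · · · ·
    · · · · · · · · · · · ·
T4:
  2·area = 17  (B↔C swapped to make it positive)
  edge (23, 7)→(19, 6): d=(-4,-1) top-left  bias=+0
  edge (19, 6)→(20, 2): d=(1,-4) top-left  bias=+0
  edge (20, 2)→(23, 7): d=(3,5) right/bottom  bias=-1
    (3,1)@(7, 3): e=[0,-51,68] → ·  [on edge]
    (7,2)@(15, 5): e=[0,-17,34] → ·  [on edge]
    (10,2)@(21, 5): e=[6,7,4] → #
    (11,2)@(23, 5): e=[8,15,-6] → ·
    (10,3)@(21, 7): e=[-2,9,10] → ·
    (11,3)@(23, 7): e=[0,17,0] → ·  [on edge]
  covered (1 px):
    · · · · · · · · · · · ·
    · · · · · · · · · · · ·
    · · · · · · · · · · # ·
    · · · · · · · · · · · ·
    · · · · · · · · · · · ·
    · · · · · · · · · · · ·

Z-buffer (winner per pixel, '.' = empty):
  . . . . . . . . . . . .
  . . 1 . . . . . . . . .
  3 1 1 1 2 0 0 . . . 4 .
  . . 2 1 1 2 2 2 . . . .
  . . 2 2 2 2 2 2 2 2 2 2
  . 2 2 2 2 . . . . . . .

Result: 2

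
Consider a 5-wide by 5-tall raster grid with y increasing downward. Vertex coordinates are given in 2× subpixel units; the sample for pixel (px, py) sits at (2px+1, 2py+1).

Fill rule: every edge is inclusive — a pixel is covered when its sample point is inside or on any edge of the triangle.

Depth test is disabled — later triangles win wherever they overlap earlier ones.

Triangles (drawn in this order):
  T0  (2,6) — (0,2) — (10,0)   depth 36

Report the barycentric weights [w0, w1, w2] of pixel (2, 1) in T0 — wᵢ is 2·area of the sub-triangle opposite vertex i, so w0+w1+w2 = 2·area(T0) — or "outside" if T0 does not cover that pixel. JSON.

T0:
  2·area = 44
  edge (2, 6)→(0, 2): d=(-2,-4) inclusive
  edge (0, 2)→(10, 0): d=(10,-2) inclusive
  edge (10, 0)→(2, 6): d=(-8,6) inclusive
    (2,0)@(5, 1): e=[22,0,22] → █  [on edge]
    (3,0)@(7, 1): e=[30,4,10] → █
    (4,0)@(9, 1): e=[38,8,-2] → ·
    (0,1)@(1, 3): e=[2,12,30] → █
    (1,1)@(3, 3): e=[10,16,18] → █
    (3,1)@(7, 3): e=[26,24,-6] → ·
    (0,2)@(1, 5): e=[-2,32,14] → ·
    (1,2)@(3, 5): e=[6,36,2] → █
    (2,2)@(5, 5): e=[14,40,-10] → ·
    (1,3)@(3, 7): e=[2,56,-14] → ·
  covered (6 px):
    · · █ █ ·
    █ █ █ · ·
    · █ · · ·
    · · · · ·
    · · · · ·

Answer: [20,6,18]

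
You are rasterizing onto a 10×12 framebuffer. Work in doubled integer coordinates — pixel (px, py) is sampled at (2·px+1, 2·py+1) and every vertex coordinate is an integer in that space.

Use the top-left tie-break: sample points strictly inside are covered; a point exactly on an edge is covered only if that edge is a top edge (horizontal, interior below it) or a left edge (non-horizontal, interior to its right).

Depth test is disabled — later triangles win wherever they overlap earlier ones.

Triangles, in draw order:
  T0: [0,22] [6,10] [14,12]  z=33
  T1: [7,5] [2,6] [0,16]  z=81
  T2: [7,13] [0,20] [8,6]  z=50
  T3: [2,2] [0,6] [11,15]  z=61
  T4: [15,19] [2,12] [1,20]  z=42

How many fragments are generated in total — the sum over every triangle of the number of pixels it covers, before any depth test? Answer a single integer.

T0:
  2·area = 108
  edge (0, 22)→(6, 10): d=(6,-12) top-left  bias=+0
  edge (6, 10)→(14, 12): d=(8,2) right/bottom  bias=-1
  edge (14, 12)→(0, 22): d=(-14,10) right/bottom  bias=-1
    (3,5)@(7, 11): e=[18,6,84] → #
    (4,5)@(9, 11): e=[42,2,64] → #
    (5,5)@(11, 11): e=[66,-2,44] → ·
    (2,6)@(5, 13): e=[6,26,76] → #
    (5,6)@(11, 13): e=[78,14,16] → #
    (6,6)@(13, 13): e=[102,10,-4] → ·
    (2,7)@(5, 15): e=[18,42,48] → #
    (5,7)@(11, 15): e=[90,30,-12] → ·
    (1,8)@(3, 17): e=[6,62,40] → #
    (3,8)@(7, 17): e=[54,54,0] → ·  [on edge]
    (4,8)@(9, 17): e=[78,50,-20] → ·
    (1,9)@(3, 19): e=[18,78,12] → #
  covered (13 px):
    · · · · · · · · · ·
    · · · · · · · · · ·
    · · · · · · · · · ·
    · · · · · · · · · ·
    · · · · · · · · · ·
    · · · # # · · · · ·
    · · # # # # · · · ·
    · · # # # · · · · ·
    · # # · · · · · · ·
    · # · · · · · · · ·
    # · · · · · · · · ·
    · · · · · · · · · ·
T1:
  2·area = 48  (B↔C swapped to make it positive)
  edge (7, 5)→(0, 16): d=(-7,11) right/bottom  bias=-1
  edge (0, 16)→(2, 6): d=(2,-10) top-left  bias=+0
  edge (2, 6)→(7, 5): d=(5,-1) top-left  bias=+0
    (1,0)@(3, 1): e=[72,0,-24] → ·  [on edge]
    (8,1)@(17, 3): e=[-96,144,0] → ·  [on edge]
    (3,2)@(7, 5): e=[0,48,0] → ·  [on edge]
    (1,3)@(3, 7): e=[30,12,6] → #
    (2,3)@(5, 7): e=[8,32,8] → #
    (3,3)@(7, 7): e=[-14,52,10] → ·
    (1,4)@(3, 9): e=[16,16,16] → #
    (2,4)@(5, 9): e=[-6,36,18] → ·
    (0,5)@(1, 11): e=[24,0,24] → #  [on edge]
    (2,5)@(5, 11): e=[-20,40,28] → ·
    (0,6)@(1, 13): e=[10,4,34] → #
    (1,6)@(3, 13): e=[-12,24,36] → ·
  covered (6 px):
    · · · · · · · · · ·
    · · · · · · · · · ·
    · · · · · · · · · ·
    · # # · · · · · · ·
    · # · · · · · · · ·
    # # · · · · · · · ·
    # · · · · · · · · ·
    · · · · · · · · · ·
    · · · · · · · · · ·
    · · · · · · · · · ·
    · · · · · · · · · ·
    · · · · · · · · · ·
T2:
  2·area = 42
  edge (7, 13)→(0, 20): d=(-7,7) right/bottom  bias=-1
  edge (0, 20)→(8, 6): d=(8,-14) top-left  bias=+0
  edge (8, 6)→(7, 13): d=(-1,7) right/bottom  bias=-1
    (9,0)@(19, 1): e=[0,114,-72] → ·  [on edge]
    (8,1)@(17, 3): e=[0,102,-60] → ·  [on edge]
    (7,2)@(15, 5): e=[0,90,-48] → ·  [on edge]
    (6,3)@(13, 7): e=[0,78,-36] → ·  [on edge]
    (3,4)@(7, 9): e=[28,10,4] → #
    (4,4)@(9, 9): e=[14,38,-10] → ·
    (5,4)@(11, 9): e=[0,66,-24] → ·  [on edge]
    (3,5)@(7, 11): e=[14,26,2] → #
    (4,5)@(9, 11): e=[0,54,-12] → ·  [on edge]
    (2,6)@(5, 13): e=[14,14,14] → #
    (3,6)@(7, 13): e=[0,42,0] → ·  [on edge]
    (1,7)@(3, 15): e=[14,2,26] → #
    (2,7)@(5, 15): e=[0,30,12] → ·  [on edge]
    (1,8)@(3, 17): e=[0,18,24] → ·  [on edge]
    (0,9)@(1, 19): e=[0,6,36] → ·  [on edge]
  covered (4 px):
    · · · · · · · · · ·
    · · · · · · · · · ·
    · · · · · · · · · ·
    · · · · · · · · · ·
    · · · # · · · · · ·
    · · · # · · · · · ·
    · · # · · · · · · ·
    · # · · · · · · · ·
    · · · · · · · · · ·
    · · · · · · · · · ·
    · · · · · · · · · ·
    · · · · · · · · · ·
T3:
  2·area = 62  (B↔C swapped to make it positive)
  edge (2, 2)→(11, 15): d=(9,13) right/bottom  bias=-1
  edge (11, 15)→(0, 6): d=(-11,-9) top-left  bias=+0
  edge (0, 6)→(2, 2): d=(2,-4) top-left  bias=+0
    (0,2)@(1, 5): e=[40,20,2] → #
    (1,2)@(3, 5): e=[14,38,10] → #
    (2,2)@(5, 5): e=[-12,56,18] → ·
    (0,3)@(1, 7): e=[58,-2,6] → ·
    (1,3)@(3, 7): e=[32,16,14] → #
    (2,3)@(5, 7): e=[6,34,22] → #
    (3,3)@(7, 7): e=[-20,52,30] → ·
    (1,4)@(3, 9): e=[50,-6,18] → ·
    (2,4)@(5, 9): e=[24,12,26] → #
    (3,4)@(7, 9): e=[-2,30,34] → ·
    (2,5)@(5, 11): e=[42,-10,30] → ·
    (3,5)@(7, 11): e=[16,8,38] → #
    (5,7)@(11, 15): e=[0,0,62] → ·  [on edge]
  covered (7 px):
    · · · · · · · · · ·
    · · · · · · · · · ·
    # # · · · · · · · ·
    · # # · · · · · · ·
    · · # · · · · · · ·
    · · · # · · · · · ·
    · · · · # · · · · ·
    · · · · · · · · · ·
    · · · · · · · · · ·
    · · · · · · · · · ·
    · · · · · · · · · ·
    · · · · · · · · · ·
T4:
  2·area = 111  (B↔C swapped to make it positive)
  edge (15, 19)→(1, 20): d=(-14,1) right/bottom  bias=-1
  edge (1, 20)→(2, 12): d=(1,-8) top-left  bias=+0
  edge (2, 12)→(15, 19): d=(13,7) right/bottom  bias=-1
    (1,6)@(3, 13): e=[96,9,6] → #
    (2,6)@(5, 13): e=[94,25,-8] → ·
    (1,7)@(3, 15): e=[68,11,32] → #
    (2,7)@(5, 15): e=[66,27,18] → #
    (3,7)@(7, 15): e=[64,43,4] → #
    (4,7)@(9, 15): e=[62,59,-10] → ·
    (1,8)@(3, 17): e=[40,13,58] → #
    (4,8)@(9, 17): e=[34,61,16] → #
    (5,8)@(11, 17): e=[32,77,2] → #
    (6,8)@(13, 17): e=[30,93,-12] → ·
    (1,9)@(3, 19): e=[12,15,84] → #
    (6,9)@(13, 19): e=[2,95,14] → #
    (7,9)@(15, 19): e=[0,111,0] → ·  [on edge]
  covered (15 px):
    · · · · · · · · · ·
    · · · · · · · · · ·
    · · · · · · · · · ·
    · · · · · · · · · ·
    · · · · · · · · · ·
    · · · · · · · · · ·
    · # · · · · · · · ·
    · # # # · · · · · ·
    · # # # # # · · · ·
    · # # # # # # · · ·
    · · · · · · · · · ·
    · · · · · · · · · ·

Answer: 45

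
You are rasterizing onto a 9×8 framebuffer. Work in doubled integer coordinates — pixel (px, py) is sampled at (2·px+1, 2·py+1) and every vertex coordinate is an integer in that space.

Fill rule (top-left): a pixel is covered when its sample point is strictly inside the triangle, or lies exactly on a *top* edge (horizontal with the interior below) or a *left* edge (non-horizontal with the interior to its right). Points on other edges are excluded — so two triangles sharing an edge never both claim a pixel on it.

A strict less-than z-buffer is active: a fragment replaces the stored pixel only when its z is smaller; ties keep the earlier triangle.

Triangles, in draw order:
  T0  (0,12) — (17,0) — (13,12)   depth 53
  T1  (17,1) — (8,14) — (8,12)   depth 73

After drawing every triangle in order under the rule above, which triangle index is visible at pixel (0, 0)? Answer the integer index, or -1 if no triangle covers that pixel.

T0:
  2·area = 156
  edge (0, 12)→(17, 0): d=(17,-12) top-left  bias=+0
  edge (17, 0)→(13, 12): d=(-4,12) right/bottom  bias=-1
  edge (13, 12)→(0, 12): d=(-13,0) right/bottom  bias=-1
    (6,1)@(13, 3): e=[3,36,117] → X
    (7,1)@(15, 3): e=[27,12,117] → X
    (8,1)@(17, 3): e=[51,-12,117] → .
    (5,2)@(11, 5): e=[13,52,91] → X
    (8,2)@(17, 5): e=[85,-20,91] → .
    (4,3)@(9, 7): e=[23,68,65] → X
    (7,3)@(15, 7): e=[95,-4,65] → .
    (2,4)@(5, 9): e=[9,108,39] → X
    (3,4)@(7, 9): e=[33,84,39] → X
    (7,4)@(15, 9): e=[129,-12,39] → .
    (1,5)@(3, 11): e=[19,124,13] → X
    (7,5)@(15, 11): e=[163,-20,13] → .
  covered (19 px):
    . . . . . . . . .
    . . . . . . X X .
    . . . . . X X X .
    . . . . X X X . .
    . . X X X X X . .
    . X X X X X X . .
    . . . . . . . . .
    . . . . . . . . .
T1:
  2·area = 18
  edge (17, 1)→(8, 14): d=(-9,13) right/bottom  bias=-1
  edge (8, 14)→(8, 12): d=(0,-2) top-left  bias=+0
  edge (8, 12)→(17, 1): d=(9,-11) top-left  bias=+0
    (8,0)@(17, 1): e=[0,18,0] → .  [on edge]
    (5,4)@(11, 9): e=[6,6,6] → X
    (6,4)@(13, 9): e=[-20,10,28] → .
    (4,5)@(9, 11): e=[14,2,2] → X
    (5,5)@(11, 11): e=[-12,6,24] → .
    (4,6)@(9, 13): e=[-4,2,20] → .
  covered (2 px):
    . . . . . . . . .
    . . . . . . . . .
    . . . . . . . . .
    . . . . . . . . .
    . . . . . X . . .
    . . . . X . . . .
    . . . . . . . . .
    . . . . . . . . .

Z-buffer (winner per pixel, '.' = empty):
  . . . . . . . . .
  . . . . . . 0 0 .
  . . . . . 0 0 0 .
  . . . . 0 0 0 . .
  . . 0 0 0 0 0 . .
  . 0 0 0 0 0 0 . .
  . . . . . . . . .
  . . . . . . . . .

Answer: -1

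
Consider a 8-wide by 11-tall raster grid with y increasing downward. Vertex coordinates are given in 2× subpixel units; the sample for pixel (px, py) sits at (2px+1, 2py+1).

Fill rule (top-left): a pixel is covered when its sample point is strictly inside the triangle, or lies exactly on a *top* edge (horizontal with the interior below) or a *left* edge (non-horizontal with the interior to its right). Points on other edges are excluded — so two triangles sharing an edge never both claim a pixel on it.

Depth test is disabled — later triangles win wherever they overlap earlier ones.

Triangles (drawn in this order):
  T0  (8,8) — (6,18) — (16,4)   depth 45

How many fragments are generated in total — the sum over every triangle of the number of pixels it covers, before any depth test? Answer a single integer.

T0:
  2·area = 72  (B↔C swapped to make it positive)
  edge (8, 8)→(16, 4): d=(8,-4) top-left  bias=+0
  edge (16, 4)→(6, 18): d=(-10,14) right/bottom  bias=-1
  edge (6, 18)→(8, 8): d=(2,-10) top-left  bias=+0
    (4,1)@(9, 3): e=[-36,108,0] → ·  [on edge]
    (7,2)@(15, 5): e=[4,4,64] → █
    (5,3)@(11, 7): e=[4,40,28] → █
    (6,3)@(13, 7): e=[12,12,48] → █
    (7,3)@(15, 7): e=[20,-16,68] → ·
    (4,4)@(9, 9): e=[12,48,12] → █
    (6,4)@(13, 9): e=[28,-8,52] → ·
    (4,5)@(9, 11): e=[28,28,16] → █
    (5,5)@(11, 11): e=[36,0,36] → ·  [on edge]
    (3,6)@(7, 13): e=[36,36,0] → █  [on edge]
    (5,6)@(11, 13): e=[52,-20,40] → ·
    (3,7)@(7, 15): e=[52,16,4] → █
  covered (9 px):
    · · · · · · · ·
    · · · · · · · ·
    · · · · · · · █
    · · · · · █ █ ·
    · · · · █ █ · ·
    · · · · █ · · ·
    · · · █ █ · · ·
    · · · █ · · · ·
    · · · · · · · ·
    · · · · · · · ·
    · · · · · · · ·

Result: 9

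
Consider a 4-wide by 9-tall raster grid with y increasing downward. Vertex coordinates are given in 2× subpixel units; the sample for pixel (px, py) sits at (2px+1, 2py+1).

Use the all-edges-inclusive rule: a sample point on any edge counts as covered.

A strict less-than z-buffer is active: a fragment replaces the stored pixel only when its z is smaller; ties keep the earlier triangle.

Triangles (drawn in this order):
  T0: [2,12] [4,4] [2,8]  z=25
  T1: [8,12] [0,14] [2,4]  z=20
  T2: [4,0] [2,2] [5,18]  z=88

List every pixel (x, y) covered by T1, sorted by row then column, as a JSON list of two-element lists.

T0:
  2·area = 8  (B↔C swapped to make it positive)
  edge (2, 12)→(2, 8): d=(0,-4) inclusive
  edge (2, 8)→(4, 4): d=(2,-4) inclusive
  edge (4, 4)→(2, 12): d=(-2,8) inclusive
    (1,3)@(3, 7): e=[4,2,2] → #
    (2,3)@(5, 7): e=[12,10,-14] → ·
    (1,4)@(3, 9): e=[4,6,-2] → ·
  covered (1 px):
    · · · ·
    · · · ·
    · · · ·
    · # · ·
    · · · ·
    · · · ·
    · · · ·
    · · · ·
    · · · ·
T1:
  2·area = 76
  edge (8, 12)→(0, 14): d=(-8,2) inclusive
  edge (0, 14)→(2, 4): d=(2,-10) inclusive
  edge (2, 4)→(8, 12): d=(6,8) inclusive
    (1,3)@(3, 7): e=[50,16,10] → #
    (2,3)@(5, 7): e=[46,36,-6] → ·
    (0,4)@(1, 9): e=[38,0,38] → #  [on edge]
    (2,4)@(5, 9): e=[30,40,6] → #
    (3,4)@(7, 9): e=[26,60,-10] → ·
    (0,5)@(1, 11): e=[22,4,50] → #
    (3,5)@(7, 11): e=[10,64,2] → #
    (0,6)@(1, 13): e=[6,8,62] → #
    (2,6)@(5, 13): e=[-2,48,30] → ·
    (3,6)@(7, 13): e=[-6,68,14] → ·
    (0,7)@(1, 15): e=[-10,12,74] → ·
    (1,7)@(3, 15): e=[-14,32,58] → ·
  covered (10 px):
    · · · ·
    · · · ·
    · · · ·
    · # · ·
    # # # ·
    # # # #
    # # · ·
    · · · ·
    · · · ·
T2:
  2·area = 38  (B↔C swapped to make it positive)
  edge (4, 0)→(5, 18): d=(1,18) inclusive
  edge (5, 18)→(2, 2): d=(-3,-16) inclusive
  edge (2, 2)→(4, 0): d=(2,-2) inclusive
    (1,0)@(3, 1): e=[19,19,0] → #  [on edge]
    (2,0)@(5, 1): e=[-17,51,4] → ·
    (0,1)@(1, 3): e=[57,-19,0] → ·  [on edge]
    (1,1)@(3, 3): e=[21,13,4] → #
    (2,1)@(5, 3): e=[-15,45,8] → ·
    (1,2)@(3, 5): e=[23,7,8] → #
    (2,2)@(5, 5): e=[-13,39,12] → ·
    (1,3)@(3, 7): e=[25,1,12] → #
    (2,3)@(5, 7): e=[-11,33,16] → ·
    (1,4)@(3, 9): e=[27,-5,16] → ·
  covered (4 px):
    · # · ·
    · # · ·
    · # · ·
    · # · ·
    · · · ·
    · · · ·
    · · · ·
    · · · ·
    · · · ·

Result: [[1,3],[0,4],[1,4],[2,4],[0,5],[1,5],[2,5],[3,5],[0,6],[1,6]]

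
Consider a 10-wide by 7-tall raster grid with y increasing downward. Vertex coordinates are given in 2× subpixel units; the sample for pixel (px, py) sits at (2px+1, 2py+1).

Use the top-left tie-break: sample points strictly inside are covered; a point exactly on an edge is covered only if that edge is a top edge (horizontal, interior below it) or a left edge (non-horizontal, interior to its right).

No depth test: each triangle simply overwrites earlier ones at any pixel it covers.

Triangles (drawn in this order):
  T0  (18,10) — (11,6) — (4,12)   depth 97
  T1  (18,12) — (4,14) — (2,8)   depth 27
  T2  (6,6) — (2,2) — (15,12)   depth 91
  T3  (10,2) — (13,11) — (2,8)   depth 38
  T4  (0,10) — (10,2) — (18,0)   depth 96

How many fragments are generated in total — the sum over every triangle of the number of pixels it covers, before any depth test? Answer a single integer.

T0:
  2·area = 70  (B↔C swapped to make it positive)
  edge (18, 10)→(4, 12): d=(-14,2) right/bottom  bias=-1
  edge (4, 12)→(11, 6): d=(7,-6) top-left  bias=+0
  edge (11, 6)→(18, 10): d=(7,4) right/bottom  bias=-1
    (5,3)@(11, 7): e=[56,7,7] → █
    (6,3)@(13, 7): e=[52,19,-1] → ·
    (4,4)@(9, 9): e=[32,9,29] → █
    (6,4)@(13, 9): e=[24,33,13] → █
    (7,4)@(15, 9): e=[20,45,5] → █
    (8,4)@(17, 9): e=[16,57,-3] → ·
    (3,5)@(7, 11): e=[8,11,51] → █
    (5,5)@(11, 11): e=[0,35,35] → ·  [on edge]
    (6,5)@(13, 11): e=[-4,47,27] → ·
    (7,5)@(15, 11): e=[-8,59,19] → ·
    (3,6)@(7, 13): e=[-20,25,65] → ·
    (4,6)@(9, 13): e=[-24,37,57] → ·
  covered (7 px):
    · · · · · · · · · ·
    · · · · · · · · · ·
    · · · · · · · · · ·
    · · · · · █ · · · ·
    · · · · █ █ █ █ · ·
    · · · █ █ · · · · ·
    · · · · · · · · · ·
T1:
  2·area = 88
  edge (18, 12)→(4, 14): d=(-14,2) right/bottom  bias=-1
  edge (4, 14)→(2, 8): d=(-2,-6) top-left  bias=+0
  edge (2, 8)→(18, 12): d=(16,4) right/bottom  bias=-1
    (0,2)@(1, 5): e=[132,0,-44] → ·  [on edge]
    (1,4)@(3, 9): e=[72,4,12] → █
    (2,4)@(5, 9): e=[68,16,4] → █
    (3,4)@(7, 9): e=[64,28,-4] → ·
    (1,5)@(3, 11): e=[44,0,44] → █  [on edge]
    (3,5)@(7, 11): e=[36,24,28] → █
    (4,5)@(9, 11): e=[32,36,20] → █
    (5,5)@(11, 11): e=[28,48,12] → █
    (6,5)@(13, 11): e=[24,60,4] → █
    (7,5)@(15, 11): e=[20,72,-4] → ·
    (1,6)@(3, 13): e=[16,-4,76] → ·
    (2,6)@(5, 13): e=[12,8,68] → █
    (5,6)@(11, 13): e=[0,44,44] → ·  [on edge]
  covered (11 px):
    · · · · · · · · · ·
    · · · · · · · · · ·
    · · · · · · · · · ·
    · · · · · · · · · ·
    · █ █ · · · · · · ·
    · █ █ █ █ █ █ · · ·
    · · █ █ █ · · · · ·
T2:
  2·area = 12
  edge (6, 6)→(2, 2): d=(-4,-4) top-left  bias=+0
  edge (2, 2)→(15, 12): d=(13,10) right/bottom  bias=-1
  edge (15, 12)→(6, 6): d=(-9,-6) top-left  bias=+0
    (0,0)@(1, 1): e=[0,-3,15] → ·  [on edge]
    (1,1)@(3, 3): e=[0,3,9] → █  [on edge]
    (2,1)@(5, 3): e=[8,-17,21] → ·
    (1,2)@(3, 5): e=[-8,29,-9] → ·
    (2,2)@(5, 5): e=[0,9,3] → █  [on edge]
    (3,2)@(7, 5): e=[8,-11,15] → ·
    (2,3)@(5, 7): e=[-8,35,-15] → ·
    (3,3)@(7, 7): e=[0,15,-3] → ·  [on edge]
    (4,4)@(9, 9): e=[0,21,-9] → ·  [on edge]
    (5,4)@(11, 9): e=[8,1,3] → █
    (6,4)@(13, 9): e=[16,-19,15] → ·
    (5,5)@(11, 11): e=[0,27,-15] → ·  [on edge]
    (6,6)@(13, 13): e=[0,33,-21] → ·  [on edge]
  covered (3 px):
    · · · · · · · · · ·
    · █ · · · · · · · ·
    · · █ · · · · · · ·
    · · · · · · · · · ·
    · · · · · █ · · · ·
    · · · · · · · · · ·
    · · · · · · · · · ·
T3:
  2·area = 90
  edge (10, 2)→(13, 11): d=(3,9) right/bottom  bias=-1
  edge (13, 11)→(2, 8): d=(-11,-3) top-left  bias=+0
  edge (2, 8)→(10, 2): d=(8,-6) top-left  bias=+0
    (4,1)@(9, 3): e=[12,76,2] → █
    (5,1)@(11, 3): e=[-6,82,14] → ·
    (3,2)@(7, 5): e=[36,48,6] → █
    (5,2)@(11, 5): e=[0,60,30] → ·  [on edge]
    (2,3)@(5, 7): e=[60,20,10] → █
    (5,3)@(11, 7): e=[6,38,46] → █
    (6,3)@(13, 7): e=[-12,44,58] → ·
    (2,4)@(5, 9): e=[66,-2,26] → ·
    (3,4)@(7, 9): e=[48,4,38] → █
    (6,4)@(13, 9): e=[-6,22,74] → ·
    (3,5)@(7, 11): e=[54,-18,54] → ·
    (4,5)@(9, 11): e=[36,-12,66] → ·
    (6,5)@(13, 11): e=[0,0,90] → ·  [on edge]
  covered (10 px):
    · · · · · · · · · ·
    · · · · █ · · · · ·
    · · · █ █ · · · · ·
    · · █ █ █ █ · · · ·
    · · · █ █ █ · · · ·
    · · · · · · · · · ·
    · · · · · · · · · ·
T4:
  2·area = 44
  edge (0, 10)→(10, 2): d=(10,-8) top-left  bias=+0
  edge (10, 2)→(18, 0): d=(8,-2) top-left  bias=+0
  edge (18, 0)→(0, 10): d=(-18,10) right/bottom  bias=-1
    (7,0)@(15, 1): e=[30,2,12] → █
    (8,0)@(17, 1): e=[46,6,-8] → ·
    (4,1)@(9, 3): e=[2,6,36] → █
    (5,1)@(11, 3): e=[18,10,16] → █
    (6,1)@(13, 3): e=[34,14,-4] → ·
    (7,1)@(15, 3): e=[50,18,-24] → ·
    (3,2)@(7, 5): e=[6,18,20] → █
    (4,2)@(9, 5): e=[22,22,0] → ·  [on edge]
    (5,2)@(11, 5): e=[38,26,-20] → ·
    (2,3)@(5, 7): e=[10,30,4] → █
    (3,3)@(7, 7): e=[26,34,-16] → ·
    (2,4)@(5, 9): e=[30,46,-32] → ·
  covered (5 px):
    · · · · · · · █ · ·
    · · · · █ █ · · · ·
    · · · █ · · · · · ·
    · · █ · · · · · · ·
    · · · · · · · · · ·
    · · · · · · · · · ·
    · · · · · · · · · ·

Final: 36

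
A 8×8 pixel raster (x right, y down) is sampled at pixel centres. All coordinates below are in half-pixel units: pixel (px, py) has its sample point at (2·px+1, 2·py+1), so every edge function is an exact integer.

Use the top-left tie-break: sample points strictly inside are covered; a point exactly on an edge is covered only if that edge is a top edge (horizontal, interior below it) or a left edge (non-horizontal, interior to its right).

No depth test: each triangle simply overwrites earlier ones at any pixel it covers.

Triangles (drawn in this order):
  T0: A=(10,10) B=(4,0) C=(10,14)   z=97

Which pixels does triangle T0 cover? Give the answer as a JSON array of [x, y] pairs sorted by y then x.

T0:
  2·area = 24  (B↔C swapped to make it positive)
  edge (10, 10)→(10, 14): d=(0,4) right/bottom  bias=-1
  edge (10, 14)→(4, 0): d=(-6,-14) top-left  bias=+0
  edge (4, 0)→(10, 10): d=(6,10) right/bottom  bias=-1
    (3,2)@(7, 5): e=[12,12,0] → ·  [on edge]
    (3,3)@(7, 7): e=[12,0,12] → #  [on edge]
    (4,3)@(9, 7): e=[4,28,-8] → ·
    (3,4)@(7, 9): e=[12,-12,24] → ·
    (4,4)@(9, 9): e=[4,16,4] → #
    (5,4)@(11, 9): e=[-4,44,-16] → ·
    (4,5)@(9, 11): e=[4,4,16] → #
    (5,5)@(11, 11): e=[-4,32,-4] → ·
    (4,6)@(9, 13): e=[4,-8,28] → ·
    (6,7)@(13, 15): e=[-12,36,0] → ·  [on edge]
  covered (3 px):
    · · · · · · · ·
    · · · · · · · ·
    · · · · · · · ·
    · · · # · · · ·
    · · · · # · · ·
    · · · · # · · ·
    · · · · · · · ·
    · · · · · · · ·

Answer: [[3,3],[4,4],[4,5]]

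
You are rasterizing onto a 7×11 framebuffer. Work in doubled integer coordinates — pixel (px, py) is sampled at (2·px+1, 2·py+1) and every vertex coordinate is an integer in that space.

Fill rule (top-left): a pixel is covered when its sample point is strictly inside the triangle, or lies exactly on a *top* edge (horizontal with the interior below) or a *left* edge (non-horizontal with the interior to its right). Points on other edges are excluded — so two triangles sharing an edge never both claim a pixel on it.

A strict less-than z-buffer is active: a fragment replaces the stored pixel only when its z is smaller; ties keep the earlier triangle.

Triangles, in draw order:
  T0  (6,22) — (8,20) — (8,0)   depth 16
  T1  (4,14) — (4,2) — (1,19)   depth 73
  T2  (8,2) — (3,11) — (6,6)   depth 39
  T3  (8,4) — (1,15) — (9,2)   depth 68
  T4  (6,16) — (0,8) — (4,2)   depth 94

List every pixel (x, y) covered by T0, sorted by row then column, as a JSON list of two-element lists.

T0:
  2·area = 40  (B↔C swapped to make it positive)
  edge (6, 22)→(8, 0): d=(2,-22) top-left  bias=+0
  edge (8, 0)→(8, 20): d=(0,20) right/bottom  bias=-1
  edge (8, 20)→(6, 22): d=(-2,2) right/bottom  bias=-1
    (3,5)@(7, 11): e=[0,20,20] → #  [on edge]
    (4,5)@(9, 11): e=[44,-20,16] → ·
    (3,6)@(7, 13): e=[4,20,16] → #
    (4,6)@(9, 13): e=[48,-20,12] → ·
    (3,7)@(7, 15): e=[8,20,12] → #
    (4,7)@(9, 15): e=[52,-20,8] → ·
    (6,7)@(13, 15): e=[140,-100,0] → ·  [on edge]
    (3,8)@(7, 17): e=[12,20,8] → #
    (4,8)@(9, 17): e=[56,-20,4] → ·
    (5,8)@(11, 17): e=[100,-60,0] → ·  [on edge]
    (3,9)@(7, 19): e=[16,20,4] → #
    (4,9)@(9, 19): e=[60,-20,0] → ·  [on edge]
    (3,10)@(7, 21): e=[20,20,0] → ·  [on edge]
  covered (5 px):
    · · · · · · ·
    · · · · · · ·
    · · · · · · ·
    · · · · · · ·
    · · · · · · ·
    · · · # · · ·
    · · · # · · ·
    · · · # · · ·
    · · · # · · ·
    · · · # · · ·
    · · · · · · ·
T1:
  2·area = 36  (B↔C swapped to make it positive)
  edge (4, 14)→(1, 19): d=(-3,5) right/bottom  bias=-1
  edge (1, 19)→(4, 2): d=(3,-17) top-left  bias=+0
  edge (4, 2)→(4, 14): d=(0,12) right/bottom  bias=-1
    (1,4)@(3, 9): e=[20,4,12] → #
    (2,4)@(5, 9): e=[10,38,-12] → ·
    (3,4)@(7, 9): e=[0,72,-36] → ·  [on edge]
    (1,5)@(3, 11): e=[14,10,12] → #
    (2,5)@(5, 11): e=[4,44,-12] → ·
    (1,6)@(3, 13): e=[8,16,12] → #
    (2,6)@(5, 13): e=[-2,50,-12] → ·
    (1,7)@(3, 15): e=[2,22,12] → #
    (2,7)@(5, 15): e=[-8,56,-12] → ·
    (1,8)@(3, 17): e=[-4,28,12] → ·
    (0,9)@(1, 19): e=[0,0,36] → ·  [on edge]
  covered (4 px):
    · · · · · · ·
    · · · · · · ·
    · · · · · · ·
    · · · · · · ·
    · # · · · · ·
    · # · · · · ·
    · # · · · · ·
    · # · · · · ·
    · · · · · · ·
    · · · · · · ·
    · · · · · · ·
T2:
  2·area = 2  (B↔C swapped to make it positive)
  edge (8, 2)→(6, 6): d=(-2,4) right/bottom  bias=-1
  edge (6, 6)→(3, 11): d=(-3,5) right/bottom  bias=-1
  edge (3, 11)→(8, 2): d=(5,-9) top-left  bias=+0
    (4,0)@(9, 1): e=[-2,0,4] → ·  [on edge]
    (1,5)@(3, 11): e=[2,0,0] → ·  [on edge]
  covered (0 px):
    · · · · · · ·
    · · · · · · ·
    · · · · · · ·
    · · · · · · ·
    · · · · · · ·
    · · · · · · ·
    · · · · · · ·
    · · · · · · ·
    · · · · · · ·
    · · · · · · ·
    · · · · · · ·
T3:
  2·area = 3
  edge (8, 4)→(1, 15): d=(-7,11) right/bottom  bias=-1
  edge (1, 15)→(9, 2): d=(8,-13) top-left  bias=+0
  edge (9, 2)→(8, 4): d=(-1,2) right/bottom  bias=-1
    (0,7)@(1, 15): e=[0,0,3] → ·  [on edge]
  covered (0 px):
    · · · · · · ·
    · · · · · · ·
    · · · · · · ·
    · · · · · · ·
    · · · · · · ·
    · · · · · · ·
    · · · · · · ·
    · · · · · · ·
    · · · · · · ·
    · · · · · · ·
    · · · · · · ·
T4:
  2·area = 68
  edge (6, 16)→(0, 8): d=(-6,-8) top-left  bias=+0
  edge (0, 8)→(4, 2): d=(4,-6) top-left  bias=+0
  edge (4, 2)→(6, 16): d=(2,14) right/bottom  bias=-1
    (1,2)@(3, 5): e=[42,6,20] → #
    (2,2)@(5, 5): e=[58,18,-8] → ·
    (0,3)@(1, 7): e=[14,2,52] → #
    (2,3)@(5, 7): e=[46,26,-4] → ·
    (0,4)@(1, 9): e=[2,10,56] → #
    (2,4)@(5, 9): e=[34,34,0] → ·  [on edge]
    (0,5)@(1, 11): e=[-10,18,60] → ·
    (1,5)@(3, 11): e=[6,30,32] → #
    (2,5)@(5, 11): e=[22,42,4] → #
    (3,5)@(7, 11): e=[38,54,-24] → ·
    (1,6)@(3, 13): e=[-6,38,36] → ·
    (2,6)@(5, 13): e=[10,50,8] → #
  covered (8 px):
    · · · · · · ·
    · · · · · · ·
    · # · · · · ·
    # # · · · · ·
    # # · · · · ·
    · # # · · · ·
    · · # · · · ·
    · · · · · · ·
    · · · · · · ·
    · · · · · · ·
    · · · · · · ·

Result: [[3,5],[3,6],[3,7],[3,8],[3,9]]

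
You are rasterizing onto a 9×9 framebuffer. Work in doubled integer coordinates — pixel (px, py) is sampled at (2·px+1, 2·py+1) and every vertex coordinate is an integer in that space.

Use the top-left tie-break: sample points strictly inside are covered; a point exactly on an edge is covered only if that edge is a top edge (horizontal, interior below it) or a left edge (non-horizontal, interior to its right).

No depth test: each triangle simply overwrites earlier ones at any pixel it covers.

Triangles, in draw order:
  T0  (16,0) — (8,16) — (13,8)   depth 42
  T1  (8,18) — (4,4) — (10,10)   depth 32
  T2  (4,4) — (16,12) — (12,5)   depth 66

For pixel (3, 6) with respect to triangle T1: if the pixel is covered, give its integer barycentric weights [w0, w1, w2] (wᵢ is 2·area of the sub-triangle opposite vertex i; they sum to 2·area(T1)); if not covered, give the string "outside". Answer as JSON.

T0:
  2·area = 16  (B↔C swapped to make it positive)
  edge (16, 0)→(13, 8): d=(-3,8) right/bottom  bias=-1
  edge (13, 8)→(8, 16): d=(-5,8) right/bottom  bias=-1
  edge (8, 16)→(16, 0): d=(8,-16) top-left  bias=+0
    (6,3)@(13, 7): e=[3,5,8] → X
    (7,3)@(15, 7): e=[-13,-11,40] → .
    (6,4)@(13, 9): e=[-3,-5,24] → .
    (5,5)@(11, 11): e=[7,1,8] → X
    (6,5)@(13, 11): e=[-9,-15,40] → .
    (5,6)@(11, 13): e=[1,-9,24] → .
  covered (2 px):
    . . . . . . . . .
    . . . . . . . . .
    . . . . . . . . .
    . . . . . . X . .
    . . . . . . . . .
    . . . . . X . . .
    . . . . . . . . .
    . . . . . . . . .
    . . . . . . . . .
T1:
  2·area = 60
  edge (8, 18)→(4, 4): d=(-4,-14) top-left  bias=+0
  edge (4, 4)→(10, 10): d=(6,6) right/bottom  bias=-1
  edge (10, 10)→(8, 18): d=(-2,8) right/bottom  bias=-1
    (0,0)@(1, 1): e=[-30,0,90] → .  [on edge]
    (1,1)@(3, 3): e=[-10,0,70] → .  [on edge]
    (2,2)@(5, 5): e=[10,0,50] → .  [on edge]
    (2,3)@(5, 7): e=[2,12,46] → X
    (3,3)@(7, 7): e=[30,0,30] → .  [on edge]
    (2,4)@(5, 9): e=[-6,24,42] → .
    (3,4)@(7, 9): e=[22,12,26] → X
    (4,4)@(9, 9): e=[50,0,10] → .  [on edge]
    (3,5)@(7, 11): e=[14,24,22] → X
    (4,5)@(9, 11): e=[42,12,6] → X
    (5,5)@(11, 11): e=[70,0,-10] → .  [on edge]
    (3,6)@(7, 13): e=[6,36,18] → X
    (6,6)@(13, 13): e=[90,0,-30] → .  [on edge]
    (7,7)@(15, 15): e=[110,0,-50] → .  [on edge]
    (8,8)@(17, 17): e=[130,0,-70] → .  [on edge]
  covered (6 px):
    . . . . . . . . .
    . . . . . . . . .
    . . . . . . . . .
    . . X . . . . . .
    . . . X . . . . .
    . . . X X . . . .
    . . . X X . . . .
    . . . . . . . . .
    . . . . . . . . .
T2:
  2·area = 52  (B↔C swapped to make it positive)
  edge (4, 4)→(12, 5): d=(8,1) right/bottom  bias=-1
  edge (12, 5)→(16, 12): d=(4,7) right/bottom  bias=-1
  edge (16, 12)→(4, 4): d=(-12,-8) top-left  bias=+0
    (3,2)@(7, 5): e=[5,35,12] → X
    (4,2)@(9, 5): e=[3,21,28] → X
    (5,2)@(11, 5): e=[1,7,44] → X
    (6,2)@(13, 5): e=[-1,-7,60] → .
    (3,3)@(7, 7): e=[21,43,-12] → .
    (4,3)@(9, 7): e=[19,29,4] → X
    (6,3)@(13, 7): e=[15,1,36] → X
    (7,3)@(15, 7): e=[13,-13,52] → .
    (4,4)@(9, 9): e=[35,37,-20] → .
    (5,4)@(11, 9): e=[33,23,-4] → .
    (6,4)@(13, 9): e=[31,9,12] → X
    (7,4)@(15, 9): e=[29,-5,28] → .
  covered (8 px):
    . . . . . . . . .
    . . . . . . . . .
    . . . X X X . . .
    . . . . X X X . .
    . . . . . . X . .
    . . . . . . . X .
    . . . . . . . . .
    . . . . . . . . .
    . . . . . . . . .

Result: [36,18,6]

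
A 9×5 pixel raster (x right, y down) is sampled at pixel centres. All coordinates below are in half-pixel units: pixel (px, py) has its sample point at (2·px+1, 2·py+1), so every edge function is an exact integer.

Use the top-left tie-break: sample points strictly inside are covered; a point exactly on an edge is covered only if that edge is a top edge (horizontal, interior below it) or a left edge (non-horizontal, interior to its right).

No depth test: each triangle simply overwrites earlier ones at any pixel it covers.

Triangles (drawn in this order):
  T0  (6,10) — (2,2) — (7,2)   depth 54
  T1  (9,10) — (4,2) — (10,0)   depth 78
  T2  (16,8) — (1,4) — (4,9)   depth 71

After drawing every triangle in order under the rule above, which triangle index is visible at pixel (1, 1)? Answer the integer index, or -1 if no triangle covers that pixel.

T0:
  2·area = 40
  edge (6, 10)→(2, 2): d=(-4,-8) top-left  bias=+0
  edge (2, 2)→(7, 2): d=(5,0) top-left  bias=+0
  edge (7, 2)→(6, 10): d=(-1,8) right/bottom  bias=-1
    (1,1)@(3, 3): e=[4,5,31] → #
    (2,1)@(5, 3): e=[20,5,15] → #
    (3,1)@(7, 3): e=[36,5,-1] → ·
    (1,2)@(3, 5): e=[-4,15,29] → ·
    (2,2)@(5, 5): e=[12,15,13] → #
    (3,2)@(7, 5): e=[28,15,-3] → ·
    (2,3)@(5, 7): e=[4,25,11] → #
    (3,3)@(7, 7): e=[20,25,-5] → ·
    (2,4)@(5, 9): e=[-4,35,9] → ·
  covered (4 px):
    · · · · · · · · ·
    · # # · · · · · ·
    · · # · · · · · ·
    · · # · · · · · ·
    · · · · · · · · ·
T1:
  2·area = 58
  edge (9, 10)→(4, 2): d=(-5,-8) top-left  bias=+0
  edge (4, 2)→(10, 0): d=(6,-2) top-left  bias=+0
  edge (10, 0)→(9, 10): d=(-1,10) right/bottom  bias=-1
    (3,0)@(7, 1): e=[29,0,29] → #  [on edge]
    (4,0)@(9, 1): e=[45,4,9] → #
    (5,0)@(11, 1): e=[61,8,-11] → ·
    (0,1)@(1, 3): e=[-29,0,87] → ·  [on edge]
    (2,1)@(5, 3): e=[3,8,47] → #
    (5,1)@(11, 3): e=[51,20,-13] → ·
    (2,2)@(5, 5): e=[-7,20,45] → ·
    (3,2)@(7, 5): e=[9,24,25] → #
    (5,2)@(11, 5): e=[41,32,-15] → ·
    (3,3)@(7, 7): e=[-1,36,23] → ·
    (4,3)@(9, 7): e=[15,40,3] → #
    (5,3)@(11, 7): e=[31,44,-17] → ·
  covered (9 px):
    · · · # # · · · ·
    · · # # # · · · ·
    · · · # # · · · ·
    · · · · # · · · ·
    · · · · # · · · ·
T2:
  2·area = 63  (B↔C swapped to make it positive)
  edge (16, 8)→(4, 9): d=(-12,1) right/bottom  bias=-1
  edge (4, 9)→(1, 4): d=(-3,-5) top-left  bias=+0
  edge (1, 4)→(16, 8): d=(15,4) right/bottom  bias=-1
    (1,2)@(3, 5): e=[49,7,7] → #
    (2,2)@(5, 5): e=[47,17,-1] → ·
    (1,3)@(3, 7): e=[25,1,37] → #
    (2,3)@(5, 7): e=[23,11,29] → #
    (3,3)@(7, 7): e=[21,21,21] → #
    (4,3)@(9, 7): e=[19,31,13] → #
    (5,3)@(11, 7): e=[17,41,5] → #
    (6,3)@(13, 7): e=[15,51,-3] → ·
    (1,4)@(3, 9): e=[1,-5,67] → ·
    (2,4)@(5, 9): e=[-1,5,59] → ·
    (3,4)@(7, 9): e=[-3,15,51] → ·
    (4,4)@(9, 9): e=[-5,25,43] → ·
  covered (6 px):
    · · · · · · · · ·
    · · · · · · · · ·
    · # · · · · · · ·
    · # # # # # · · ·
    · · · · · · · · ·

Z-buffer (winner per pixel, '.' = empty):
  . . . 1 1 . . . .
  . 0 1 1 1 . . . .
  . 2 0 1 1 . . . .
  . 2 2 2 2 2 . . .
  . . . . 1 . . . .

Result: 0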